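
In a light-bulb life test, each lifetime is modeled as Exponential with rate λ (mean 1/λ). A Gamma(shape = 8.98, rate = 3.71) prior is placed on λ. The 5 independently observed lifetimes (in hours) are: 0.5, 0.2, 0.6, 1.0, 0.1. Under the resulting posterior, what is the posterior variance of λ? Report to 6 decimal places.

0.374477

With a Gamma(shape α, rate β) prior on the exponential rate λ, the posterior after n observations with total T = Σxᵢ is Gamma(α+n, β+T).
Sum of observations T = 2.4 hours; n = 5.
Posterior: Gamma(8.98+5, 3.71+2.4) = Gamma(13.98, 6.11).
Var = α/β² = 0.374477.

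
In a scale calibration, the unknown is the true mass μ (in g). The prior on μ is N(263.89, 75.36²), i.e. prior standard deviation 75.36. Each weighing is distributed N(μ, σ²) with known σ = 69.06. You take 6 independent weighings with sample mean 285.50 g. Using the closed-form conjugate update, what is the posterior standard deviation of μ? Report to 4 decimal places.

For Normal data with known variance σ², a Normal(μ₀, σ₀²) prior on μ is conjugate. Posterior precision = 1/σ₀² + n/σ²; posterior mean is the precision-weighted average of μ₀ and x̄.
σ₀² = 75.36² = 5679.1296, σ² = 69.06² = 4769.2836; σ² + n·σ₀² = 4769.2836 + 6·5679.1296 = 38844.0612.
Posterior precision = 1/σ₀² + n/σ² = 1/5679.1296 + 6/4769.2836 = (σ² + n·σ₀²)/(σ₀²σ²) = 38844.0612/(5679.1296·4769.2836); posterior variance σₙ² = σ₀²σ²/(σ² + n·σ₀²) = 5679.1296·4769.2836/38844.0612 = 697.284960.
Posterior SD = √σₙ² = √(5679.1296·4769.2836/38844.0612) = 26.4062.

26.4062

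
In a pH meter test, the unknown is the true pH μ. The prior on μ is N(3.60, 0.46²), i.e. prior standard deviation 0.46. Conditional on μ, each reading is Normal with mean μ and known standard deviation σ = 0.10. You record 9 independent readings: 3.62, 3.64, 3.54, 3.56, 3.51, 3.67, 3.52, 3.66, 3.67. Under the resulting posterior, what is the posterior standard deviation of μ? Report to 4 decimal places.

0.0332

For Normal data with known variance σ², a Normal(μ₀, σ₀²) prior on μ is conjugate. Posterior precision = 1/σ₀² + n/σ²; posterior mean is the precision-weighted average of μ₀ and x̄.
σ₀² = 0.46² = 0.2116, σ² = 0.10² = 0.01; σ² + n·σ₀² = 0.01 + 9·0.2116 = 1.9144.
Posterior precision = 1/σ₀² + n/σ² = 1/0.2116 + 9/0.01 = (σ² + n·σ₀²)/(σ₀²σ²) = 1.9144/(0.2116·0.01); posterior variance σₙ² = σ₀²σ²/(σ² + n·σ₀²) = 0.2116·0.01/1.9144 = 0.001105.
Posterior SD = √σₙ² = √(0.2116·0.01/1.9144) = 0.0332.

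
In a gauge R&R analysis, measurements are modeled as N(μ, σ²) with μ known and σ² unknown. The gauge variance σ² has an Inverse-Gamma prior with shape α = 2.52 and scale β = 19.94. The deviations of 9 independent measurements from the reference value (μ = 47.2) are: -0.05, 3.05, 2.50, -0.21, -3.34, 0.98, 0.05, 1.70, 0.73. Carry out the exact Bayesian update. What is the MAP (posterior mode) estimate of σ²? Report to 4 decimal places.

4.4277

With known mean μ and an Inverse-Gamma(α, β) prior on σ², the Normal likelihood is conjugate: posterior is Inv-Gamma(α + n/2, β + Σ(xᵢ−μ)²/2).
Σ(xᵢ−μ)² = (-0.05)² + (3.05)² + (2.50)² + (-0.21)² + (-3.34)² + (0.98)² + (0.05)² + (1.70)² + (0.73)² = 31.1405.
Posterior: Inv-Gamma(2.52 + 9/2, 19.94 + 31.1405/2) = Inv-Gamma(7.02, 35.51025).
Mode = β/(α+1) = 35.51025/8.02 = 4.4277.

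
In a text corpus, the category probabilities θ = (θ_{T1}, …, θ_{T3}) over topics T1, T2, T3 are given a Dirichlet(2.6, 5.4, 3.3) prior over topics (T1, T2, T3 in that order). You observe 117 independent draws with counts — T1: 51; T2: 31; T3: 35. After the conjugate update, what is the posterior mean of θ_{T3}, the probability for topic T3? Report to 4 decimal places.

The Dirichlet prior is conjugate to the Multinomial likelihood: each posterior αⱼ = prior αⱼ + observed count nⱼ.
Posterior concentration: (53.6, 36.4, 38.3), total = 128.3.
E[θ_{T3}|data] = α_{T3}/Σα = 38.3/128.3 = 0.2985.

0.2985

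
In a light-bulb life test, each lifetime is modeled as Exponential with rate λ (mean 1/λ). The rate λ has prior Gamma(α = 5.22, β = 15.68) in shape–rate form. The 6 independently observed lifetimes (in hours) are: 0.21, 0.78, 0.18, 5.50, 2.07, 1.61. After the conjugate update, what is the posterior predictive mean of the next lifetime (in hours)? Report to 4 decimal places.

With a Gamma(shape α, rate β) prior on the exponential rate λ, the posterior after n observations with total T = Σxᵢ is Gamma(α+n, β+T).
Sum of observations T = 10.35 hours; n = 6.
Posterior: Gamma(5.22+6, 15.68+10.35) = Gamma(11.22, 26.03).
The predictive distribution for the next observation is Lomax; its mean is β/(α−1) = 26.03/10.22 = 2.5470.

2.5470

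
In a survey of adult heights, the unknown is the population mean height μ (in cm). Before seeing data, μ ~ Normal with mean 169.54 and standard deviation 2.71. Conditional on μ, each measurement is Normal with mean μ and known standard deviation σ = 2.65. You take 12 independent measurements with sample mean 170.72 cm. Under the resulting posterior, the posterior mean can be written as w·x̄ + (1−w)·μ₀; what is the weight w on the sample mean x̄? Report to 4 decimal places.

For Normal data with known variance σ², a Normal(μ₀, σ₀²) prior on μ is conjugate. Posterior precision = 1/σ₀² + n/σ²; posterior mean is the precision-weighted average of μ₀ and x̄.
σ₀² = 2.71² = 7.3441, σ² = 2.65² = 7.0225. Prior precision 1/σ₀² = 1/7.3441; data precision n/σ² = 12/7.0225.
w = (n/σ²)/(1/σ₀² + n/σ²) = n·σ₀²/(σ² + n·σ₀²) = 12·7.3441/(7.0225 + 12·7.3441) = 88.1292/95.1517 = 0.9262.

0.9262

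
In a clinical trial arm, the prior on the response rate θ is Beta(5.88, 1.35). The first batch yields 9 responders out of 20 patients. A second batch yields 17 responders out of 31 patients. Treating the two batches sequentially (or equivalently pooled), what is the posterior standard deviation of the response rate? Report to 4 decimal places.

0.0647

The Beta prior is conjugate to a Binomial/Bernoulli likelihood; the update adds successes to α and failures to β.
After batch 1: Beta(5.88+9, 1.35+11) = Beta(14.88, 12.35).
After batch 2: Beta(14.88+17, 12.35+14) = Beta(31.88, 26.35).
Var = αβ/((α+β)²(α+β+1)) = 31.88·26.35/(58.23²·59.23) = 0.00418277; SD = √0.00418277 = 0.0647.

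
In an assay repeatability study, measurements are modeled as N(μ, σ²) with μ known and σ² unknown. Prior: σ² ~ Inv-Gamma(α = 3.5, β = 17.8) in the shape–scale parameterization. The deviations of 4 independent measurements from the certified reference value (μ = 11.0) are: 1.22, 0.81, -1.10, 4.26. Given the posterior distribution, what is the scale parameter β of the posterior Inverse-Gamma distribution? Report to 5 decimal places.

With known mean μ and an Inverse-Gamma(α, β) prior on σ², the Normal likelihood is conjugate: posterior is Inv-Gamma(α + n/2, β + Σ(xᵢ−μ)²/2).
Σ(xᵢ−μ)² = (1.22)² + (0.81)² + (-1.10)² + (4.26)² = 21.5021.
Posterior: Inv-Gamma(3.5 + 4/2, 17.8 + 21.5021/2) = Inv-Gamma(5.50, 28.55105).
Posterior β = 28.55105.

28.55105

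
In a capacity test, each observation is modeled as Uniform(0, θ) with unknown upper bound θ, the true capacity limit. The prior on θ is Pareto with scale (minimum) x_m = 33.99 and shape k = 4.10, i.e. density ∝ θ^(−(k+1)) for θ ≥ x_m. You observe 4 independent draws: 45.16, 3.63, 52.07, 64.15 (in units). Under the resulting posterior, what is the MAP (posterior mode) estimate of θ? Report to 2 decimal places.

64.15

A Pareto(scale x_m, shape k) prior on the upper bound θ of Uniform(0, θ) is conjugate: posterior is Pareto(max(x_m, max xᵢ), k + n).
Sample maximum = 64.15; prior scale x_m = 33.99 → posterior scale = max = 64.15.
Posterior shape = 4.10 + 4 = 8.10.
The Pareto density is decreasing on [x_m, ∞), so the mode is x_m = 64.15.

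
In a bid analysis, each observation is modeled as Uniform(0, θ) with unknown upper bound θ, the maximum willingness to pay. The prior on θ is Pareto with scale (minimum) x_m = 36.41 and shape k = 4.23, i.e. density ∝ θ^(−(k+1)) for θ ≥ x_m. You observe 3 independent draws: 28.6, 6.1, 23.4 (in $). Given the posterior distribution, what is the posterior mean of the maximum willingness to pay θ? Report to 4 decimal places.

42.2543

A Pareto(scale x_m, shape k) prior on the upper bound θ of Uniform(0, θ) is conjugate: posterior is Pareto(max(x_m, max xᵢ), k + n).
Sample maximum = 28.6; prior scale x_m = 36.41 → posterior scale = max = 36.41.
Posterior shape = 4.23 + 3 = 7.23.
E[θ|data] = k·x_m/(k−1) = 7.23·36.41/6.23 = 42.2543.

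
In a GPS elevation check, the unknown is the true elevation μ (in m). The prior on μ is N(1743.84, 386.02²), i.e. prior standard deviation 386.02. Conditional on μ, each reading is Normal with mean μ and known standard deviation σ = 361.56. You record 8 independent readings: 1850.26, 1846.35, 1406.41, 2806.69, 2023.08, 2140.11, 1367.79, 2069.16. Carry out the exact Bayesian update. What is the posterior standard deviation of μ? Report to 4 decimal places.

121.3501

For Normal data with known variance σ², a Normal(μ₀, σ₀²) prior on μ is conjugate. Posterior precision = 1/σ₀² + n/σ²; posterior mean is the precision-weighted average of μ₀ and x̄.
σ₀² = 386.02² = 149011.4404, σ² = 361.56² = 130725.6336; σ² + n·σ₀² = 130725.6336 + 8·149011.4404 = 1322817.1568.
Posterior precision = 1/σ₀² + n/σ² = 1/149011.4404 + 8/130725.6336 = (σ² + n·σ₀²)/(σ₀²σ²) = 1322817.1568/(149011.4404·130725.6336); posterior variance σₙ² = σ₀²σ²/(σ² + n·σ₀²) = 149011.4404·130725.6336/1322817.1568 = 14725.855996.
Posterior SD = √σₙ² = √(149011.4404·130725.6336/1322817.1568) = 121.3501.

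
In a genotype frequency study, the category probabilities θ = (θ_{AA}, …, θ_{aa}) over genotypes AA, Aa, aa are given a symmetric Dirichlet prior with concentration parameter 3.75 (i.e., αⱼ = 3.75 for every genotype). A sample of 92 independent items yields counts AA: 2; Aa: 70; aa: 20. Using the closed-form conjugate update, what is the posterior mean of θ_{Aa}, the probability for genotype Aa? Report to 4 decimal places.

The Dirichlet prior is conjugate to the Multinomial likelihood: each posterior αⱼ = prior αⱼ + observed count nⱼ.
Posterior concentration: (5.75, 73.75, 23.75), total = 103.25.
E[θ_{Aa}|data] = α_{Aa}/Σα = 73.75/103.25 = 0.7143.

0.7143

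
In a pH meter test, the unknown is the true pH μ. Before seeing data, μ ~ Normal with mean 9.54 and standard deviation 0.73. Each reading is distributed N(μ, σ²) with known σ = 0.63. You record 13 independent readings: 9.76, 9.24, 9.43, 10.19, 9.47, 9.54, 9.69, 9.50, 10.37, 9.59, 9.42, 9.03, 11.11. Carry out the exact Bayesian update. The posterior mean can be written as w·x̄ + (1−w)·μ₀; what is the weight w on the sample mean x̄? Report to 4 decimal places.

0.9458

For Normal data with known variance σ², a Normal(μ₀, σ₀²) prior on μ is conjugate. Posterior precision = 1/σ₀² + n/σ²; posterior mean is the precision-weighted average of μ₀ and x̄.
σ₀² = 0.73² = 0.5329, σ² = 0.63² = 0.3969. Prior precision 1/σ₀² = 1/0.5329; data precision n/σ² = 13/0.3969.
w = (n/σ²)/(1/σ₀² + n/σ²) = n·σ₀²/(σ² + n·σ₀²) = 13·0.5329/(0.3969 + 13·0.5329) = 6.9277/7.3246 = 0.9458.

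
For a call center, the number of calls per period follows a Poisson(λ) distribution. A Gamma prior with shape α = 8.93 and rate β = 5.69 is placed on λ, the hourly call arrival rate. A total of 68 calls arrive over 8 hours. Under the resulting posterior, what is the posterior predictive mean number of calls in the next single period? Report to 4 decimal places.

With a Gamma(shape α, rate β) prior, the Poisson likelihood is conjugate: the posterior is Gamma(α + ΣXᵢ, β + n).
Posterior: Gamma(α+S, β+n) = Gamma(8.93+68, 5.69+8) = Gamma(76.93, 13.69).
The predictive distribution for one future period is NegBinom with mean α/β = 5.6194.

5.6194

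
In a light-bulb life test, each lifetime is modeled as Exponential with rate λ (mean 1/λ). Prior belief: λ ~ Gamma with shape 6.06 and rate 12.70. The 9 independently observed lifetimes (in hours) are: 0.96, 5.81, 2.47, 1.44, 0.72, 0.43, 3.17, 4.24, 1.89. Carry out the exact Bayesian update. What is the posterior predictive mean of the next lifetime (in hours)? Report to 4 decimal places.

With a Gamma(shape α, rate β) prior on the exponential rate λ, the posterior after n observations with total T = Σxᵢ is Gamma(α+n, β+T).
Sum of observations T = 21.13 hours; n = 9.
Posterior: Gamma(6.06+9, 12.70+21.13) = Gamma(15.06, 33.83).
The predictive distribution for the next observation is Lomax; its mean is β/(α−1) = 33.83/14.06 = 2.4061.

2.4061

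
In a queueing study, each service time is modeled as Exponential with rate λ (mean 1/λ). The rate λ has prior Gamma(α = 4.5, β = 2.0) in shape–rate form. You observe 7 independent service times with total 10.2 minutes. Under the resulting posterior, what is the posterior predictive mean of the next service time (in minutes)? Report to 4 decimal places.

1.1619

With a Gamma(shape α, rate β) prior on the exponential rate λ, the posterior after n observations with total T = Σxᵢ is Gamma(α+n, β+T).
Posterior: Gamma(4.5+7, 2.0+10.2) = Gamma(11.5, 12.2).
The predictive distribution for the next observation is Lomax; its mean is β/(α−1) = 12.2/10.5 = 1.1619.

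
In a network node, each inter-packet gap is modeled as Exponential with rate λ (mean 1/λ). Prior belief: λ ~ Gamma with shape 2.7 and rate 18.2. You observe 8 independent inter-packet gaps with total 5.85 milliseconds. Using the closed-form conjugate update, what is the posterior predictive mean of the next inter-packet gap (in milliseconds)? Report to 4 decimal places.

With a Gamma(shape α, rate β) prior on the exponential rate λ, the posterior after n observations with total T = Σxᵢ is Gamma(α+n, β+T).
Posterior: Gamma(2.7+8, 18.2+5.85) = Gamma(10.7, 24.05).
The predictive distribution for the next observation is Lomax; its mean is β/(α−1) = 24.05/9.7 = 2.4794.

2.4794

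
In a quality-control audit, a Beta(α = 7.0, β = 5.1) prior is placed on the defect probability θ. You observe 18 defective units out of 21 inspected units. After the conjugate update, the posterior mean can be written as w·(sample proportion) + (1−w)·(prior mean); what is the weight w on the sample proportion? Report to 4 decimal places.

The Beta prior is conjugate to a Binomial/Bernoulli likelihood; the update adds successes to α and failures to β.
Posterior mean = (α₀+k)/(α₀+β₀+n) = [n/(α₀+β₀+n)]·(k/n) + [(α₀+β₀)/(α₀+β₀+n)]·α₀/(α₀+β₀), so only n and the prior enter the weight.
The weight on the data is w = n/(α₀+β₀+n) = 21/(7.0+5.1+21) = 21/33.1 = 0.6344.

0.6344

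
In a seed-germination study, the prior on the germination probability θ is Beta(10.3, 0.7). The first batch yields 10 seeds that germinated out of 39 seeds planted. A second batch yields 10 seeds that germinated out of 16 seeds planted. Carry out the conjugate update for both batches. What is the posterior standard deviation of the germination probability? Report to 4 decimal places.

0.0609

The Beta prior is conjugate to a Binomial/Bernoulli likelihood; the update adds successes to α and failures to β.
After batch 1: Beta(10.3+10, 0.7+29) = Beta(20.3, 29.7).
After batch 2: Beta(20.3+10, 29.7+6) = Beta(30.3, 35.7).
Var = αβ/((α+β)²(α+β+1)) = 30.3·35.7/(66.0²·67.0) = 0.00370636; SD = √0.00370636 = 0.0609.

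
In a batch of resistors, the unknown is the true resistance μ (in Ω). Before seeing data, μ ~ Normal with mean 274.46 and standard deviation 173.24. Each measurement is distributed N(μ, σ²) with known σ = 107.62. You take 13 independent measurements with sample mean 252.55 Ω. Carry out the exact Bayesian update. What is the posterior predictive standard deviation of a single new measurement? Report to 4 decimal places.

For Normal data with known variance σ², a Normal(μ₀, σ₀²) prior on μ is conjugate. Posterior precision = 1/σ₀² + n/σ²; posterior mean is the precision-weighted average of μ₀ and x̄.
σ₀² = 173.24² = 30012.0976, σ² = 107.62² = 11582.0644; σ² + n·σ₀² = 11582.0644 + 13·30012.0976 = 401739.3332.
Posterior precision = 1/σ₀² + n/σ² = 1/30012.0976 + 13/11582.0644 = (σ² + n·σ₀²)/(σ₀²σ²) = 401739.3332/(30012.0976·11582.0644); posterior variance σₙ² = σ₀²σ²/(σ² + n·σ₀²) = 30012.0976·11582.0644/401739.3332 = 865.242754.
Predictive variance for one new observation = σₙ² + σ² = 30012.0976·11582.0644/401739.3332 + 11582.0644 = σ²·(σ₀² + 401739.3332)/401739.3332 = 11582.0644·431751.4308/401739.3332 = 12447.307154; SD = √(11582.0644·431751.4308/401739.3332) = 111.5675.

111.5675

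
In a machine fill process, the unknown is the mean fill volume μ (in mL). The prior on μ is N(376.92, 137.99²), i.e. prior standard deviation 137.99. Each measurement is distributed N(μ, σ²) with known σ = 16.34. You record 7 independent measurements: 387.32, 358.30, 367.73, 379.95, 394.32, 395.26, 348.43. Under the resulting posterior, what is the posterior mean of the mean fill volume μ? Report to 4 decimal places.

375.9035

For Normal data with known variance σ², a Normal(μ₀, σ₀²) prior on μ is conjugate. Posterior precision = 1/σ₀² + n/σ²; posterior mean is the precision-weighted average of μ₀ and x̄.
Σxᵢ = 387.32 + 358.30 + 367.73 + 379.95 + 394.32 + 395.26 + 348.43 = 2631.31, so n·x̄ = 2631.31.
σ₀² = 137.99² = 19041.2401, σ² = 16.34² = 266.9956; σ² + n·σ₀² = 266.9956 + 7·19041.2401 = 133555.6763.
Posterior mean = (μ₀/σ₀² + n·x̄/σ²)/(1/σ₀² + n/σ²) = (σ²·μ₀ + σ₀²·n·x̄)/(σ² + n·σ₀²) = (266.9956·376.92 + 19041.2401·2631.31)/133555.6763 = 50204041.469083/133555.6763 = 375.9035.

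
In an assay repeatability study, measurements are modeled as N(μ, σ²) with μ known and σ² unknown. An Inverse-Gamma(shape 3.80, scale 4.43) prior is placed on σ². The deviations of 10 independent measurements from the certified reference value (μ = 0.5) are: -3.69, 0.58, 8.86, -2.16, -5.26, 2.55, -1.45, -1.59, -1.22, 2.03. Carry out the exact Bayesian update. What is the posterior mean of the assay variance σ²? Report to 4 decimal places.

With known mean μ and an Inverse-Gamma(α, β) prior on σ², the Normal likelihood is conjugate: posterior is Inv-Gamma(α + n/2, β + Σ(xᵢ−μ)²/2).
Σ(xᵢ−μ)² = (-3.69)² + (0.58)² + (8.86)² + (-2.16)² + (-5.26)² + (2.55)² + (-1.45)² + (-1.59)² + (-1.22)² + (2.03)² = 141.5277.
Posterior: Inv-Gamma(3.80 + 10/2, 4.43 + 141.5277/2) = Inv-Gamma(8.80, 75.19385).
E[σ²|data] = β/(α−1) = 75.19385/7.80 = 9.6402.

9.6402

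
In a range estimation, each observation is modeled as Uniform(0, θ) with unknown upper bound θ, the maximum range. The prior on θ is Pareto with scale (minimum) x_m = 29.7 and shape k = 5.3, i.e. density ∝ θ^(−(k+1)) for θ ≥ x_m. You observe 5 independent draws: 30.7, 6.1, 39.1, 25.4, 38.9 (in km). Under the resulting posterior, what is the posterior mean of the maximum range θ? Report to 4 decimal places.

43.3043

A Pareto(scale x_m, shape k) prior on the upper bound θ of Uniform(0, θ) is conjugate: posterior is Pareto(max(x_m, max xᵢ), k + n).
Sample maximum = 39.1; prior scale x_m = 29.7 → posterior scale = max = 39.1.
Posterior shape = 5.3 + 5 = 10.3.
E[θ|data] = k·x_m/(k−1) = 10.3·39.1/9.3 = 43.3043.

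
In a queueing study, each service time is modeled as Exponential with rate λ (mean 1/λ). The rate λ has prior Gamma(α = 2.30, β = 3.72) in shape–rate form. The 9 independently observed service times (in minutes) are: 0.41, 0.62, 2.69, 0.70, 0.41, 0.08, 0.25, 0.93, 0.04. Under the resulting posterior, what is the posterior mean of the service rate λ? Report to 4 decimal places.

1.1472

With a Gamma(shape α, rate β) prior on the exponential rate λ, the posterior after n observations with total T = Σxᵢ is Gamma(α+n, β+T).
Sum of observations T = 6.13 minutes; n = 9.
Posterior: Gamma(2.30+9, 3.72+6.13) = Gamma(11.30, 9.85).
Posterior mean of λ = α/β = 11.30/9.85 = 1.1472.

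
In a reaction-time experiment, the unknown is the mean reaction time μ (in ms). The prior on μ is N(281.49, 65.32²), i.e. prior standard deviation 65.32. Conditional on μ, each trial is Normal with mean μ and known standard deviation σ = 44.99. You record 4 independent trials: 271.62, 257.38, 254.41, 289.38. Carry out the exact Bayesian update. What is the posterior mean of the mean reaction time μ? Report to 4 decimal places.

269.6068

For Normal data with known variance σ², a Normal(μ₀, σ₀²) prior on μ is conjugate. Posterior precision = 1/σ₀² + n/σ²; posterior mean is the precision-weighted average of μ₀ and x̄.
Σxᵢ = 271.62 + 257.38 + 254.41 + 289.38 = 1072.79, so n·x̄ = 1072.79.
σ₀² = 65.32² = 4266.7024, σ² = 44.99² = 2024.1001; σ² + n·σ₀² = 2024.1001 + 4·4266.7024 = 19090.9097.
Posterior mean = (μ₀/σ₀² + n·x̄/σ²)/(1/σ₀² + n/σ²) = (σ²·μ₀ + σ₀²·n·x̄)/(σ² + n·σ₀²) = (2024.1001·281.49 + 4266.7024·1072.79)/19090.9097 = 5147039.604845/19090.9097 = 269.6068.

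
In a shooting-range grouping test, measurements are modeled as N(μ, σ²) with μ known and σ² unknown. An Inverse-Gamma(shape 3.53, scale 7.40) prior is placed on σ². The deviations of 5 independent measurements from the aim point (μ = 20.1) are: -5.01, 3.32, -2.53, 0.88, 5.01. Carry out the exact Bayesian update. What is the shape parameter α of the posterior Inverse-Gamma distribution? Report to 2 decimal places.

With known mean μ and an Inverse-Gamma(α, β) prior on σ², the Normal likelihood is conjugate: posterior is Inv-Gamma(α + n/2, β + Σ(xᵢ−μ)²/2).
Σ(xᵢ−μ)² = (-5.01)² + (3.32)² + (-2.53)² + (0.88)² + (5.01)² = 68.3979.
Posterior: Inv-Gamma(3.53 + 5/2, 7.40 + 68.3979/2) = Inv-Gamma(6.03, 41.59895).
Posterior α = 6.03.

6.03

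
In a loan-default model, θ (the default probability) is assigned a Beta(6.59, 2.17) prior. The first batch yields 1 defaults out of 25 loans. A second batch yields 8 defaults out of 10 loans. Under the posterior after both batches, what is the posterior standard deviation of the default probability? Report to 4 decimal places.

The Beta prior is conjugate to a Binomial/Bernoulli likelihood; the update adds successes to α and failures to β.
After batch 1: Beta(6.59+1, 2.17+24) = Beta(7.59, 26.17).
After batch 2: Beta(7.59+8, 26.17+2) = Beta(15.59, 28.17).
Var = αβ/((α+β)²(α+β+1)) = 15.59·28.17/(43.76²·44.76) = 0.00512375; SD = √0.00512375 = 0.0716.

0.0716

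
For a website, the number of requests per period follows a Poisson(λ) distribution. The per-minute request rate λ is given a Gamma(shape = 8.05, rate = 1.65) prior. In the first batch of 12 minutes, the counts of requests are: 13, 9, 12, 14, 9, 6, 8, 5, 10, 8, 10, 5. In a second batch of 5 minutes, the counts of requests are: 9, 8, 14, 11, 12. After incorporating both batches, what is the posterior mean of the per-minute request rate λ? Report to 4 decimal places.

9.1716

With a Gamma(shape α, rate β) prior, the Poisson likelihood is conjugate: the posterior is Gamma(α + ΣXᵢ, β + n).
Batch 1: sum of counts S = 109 over n = 12 minutes.
After batch 1: Gamma(α+S, β+n) = Gamma(8.05+109, 1.65+12) = Gamma(117.05, 13.65).
Batch 2: sum of counts S = 54 over n = 5 minutes.
After batch 2: Gamma(α+S, β+n) = Gamma(117.05+54, 13.65+5) = Gamma(171.05, 18.65).
Posterior mean = α/β = 171.05/18.65 = 9.1716.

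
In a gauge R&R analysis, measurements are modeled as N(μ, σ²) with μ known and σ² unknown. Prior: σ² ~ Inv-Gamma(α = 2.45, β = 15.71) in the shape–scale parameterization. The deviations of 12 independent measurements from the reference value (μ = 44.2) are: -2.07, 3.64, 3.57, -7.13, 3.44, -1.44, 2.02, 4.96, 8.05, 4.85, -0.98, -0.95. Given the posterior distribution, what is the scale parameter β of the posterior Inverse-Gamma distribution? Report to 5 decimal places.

With known mean μ and an Inverse-Gamma(α, β) prior on σ², the Normal likelihood is conjugate: posterior is Inv-Gamma(α + n/2, β + Σ(xᵢ−μ)²/2).
Σ(xᵢ−μ)² = (-2.07)² + (3.64)² + (3.57)² + (-7.13)² + (3.44)² + (-1.44)² + (2.02)² + (4.96)² + (8.05)² + (4.85)² + (-0.98)² + (-0.95)² = 213.8934.
Posterior: Inv-Gamma(2.45 + 12/2, 15.71 + 213.8934/2) = Inv-Gamma(8.45, 122.65670).
Posterior β = 122.65670.

122.65670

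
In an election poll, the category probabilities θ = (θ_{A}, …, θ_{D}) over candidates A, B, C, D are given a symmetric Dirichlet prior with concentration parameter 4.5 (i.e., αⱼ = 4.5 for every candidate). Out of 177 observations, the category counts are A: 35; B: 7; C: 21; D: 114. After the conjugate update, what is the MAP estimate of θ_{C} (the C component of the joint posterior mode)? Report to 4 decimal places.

0.1283

The Dirichlet prior is conjugate to the Multinomial likelihood: each posterior αⱼ = prior αⱼ + observed count nⱼ.
Posterior concentration: (39.5, 11.5, 25.5, 118.5), total = 195.0.
Joint mode component: (α_{C}−1)/(Σα−K) = 24.5/191.0 = 0.1283.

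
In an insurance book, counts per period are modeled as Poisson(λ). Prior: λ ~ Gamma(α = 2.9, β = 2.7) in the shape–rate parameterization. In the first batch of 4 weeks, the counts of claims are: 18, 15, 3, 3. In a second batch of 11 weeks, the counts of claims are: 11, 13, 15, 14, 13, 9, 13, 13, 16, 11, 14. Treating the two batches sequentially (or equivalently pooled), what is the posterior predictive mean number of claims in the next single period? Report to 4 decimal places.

With a Gamma(shape α, rate β) prior, the Poisson likelihood is conjugate: the posterior is Gamma(α + ΣXᵢ, β + n).
Batch 1: sum of counts S = 39 over n = 4 weeks.
After batch 1: Gamma(α+S, β+n) = Gamma(2.9+39, 2.7+4) = Gamma(41.9, 6.7).
Batch 2: sum of counts S = 142 over n = 11 weeks.
After batch 2: Gamma(α+S, β+n) = Gamma(41.9+142, 6.7+11) = Gamma(183.9, 17.7).
The predictive distribution for one future period is NegBinom with mean α/β = 10.3898.

10.3898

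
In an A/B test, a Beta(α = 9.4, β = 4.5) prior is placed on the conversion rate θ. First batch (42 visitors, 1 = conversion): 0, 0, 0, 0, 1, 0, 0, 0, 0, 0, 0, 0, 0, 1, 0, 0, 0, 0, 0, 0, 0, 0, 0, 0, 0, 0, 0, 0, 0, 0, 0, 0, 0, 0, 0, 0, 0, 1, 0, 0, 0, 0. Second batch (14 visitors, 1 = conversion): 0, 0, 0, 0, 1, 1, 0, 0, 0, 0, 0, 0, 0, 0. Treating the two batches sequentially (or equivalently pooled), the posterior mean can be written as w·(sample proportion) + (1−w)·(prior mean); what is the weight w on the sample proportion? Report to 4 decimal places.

The Beta prior is conjugate to a Binomial/Bernoulli likelihood; the update adds successes to α and failures to β.
Total number of visitors: n = 42 + 14 = 56.
Posterior mean = (α₀+k)/(α₀+β₀+n) = [n/(α₀+β₀+n)]·(k/n) + [(α₀+β₀)/(α₀+β₀+n)]·α₀/(α₀+β₀), so only n and the prior enter the weight.
The weight on the data is w = n/(α₀+β₀+n) = 56/(9.4+4.5+56) = 56/69.9 = 0.8011.

0.8011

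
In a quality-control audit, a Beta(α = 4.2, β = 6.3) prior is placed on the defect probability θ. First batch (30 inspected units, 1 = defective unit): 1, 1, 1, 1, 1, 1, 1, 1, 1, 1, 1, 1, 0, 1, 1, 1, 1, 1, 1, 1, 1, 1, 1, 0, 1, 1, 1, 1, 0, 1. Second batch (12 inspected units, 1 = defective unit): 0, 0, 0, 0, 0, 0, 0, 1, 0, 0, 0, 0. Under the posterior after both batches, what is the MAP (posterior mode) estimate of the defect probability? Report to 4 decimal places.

The Beta prior is conjugate to a Binomial/Bernoulli likelihood; the update adds successes to α and failures to β.
After batch 1: Beta(4.2+27, 6.3+3) = Beta(31.2, 9.3).
After batch 2: Beta(31.2+1, 9.3+11) = Beta(32.2, 20.3).
Mode of Beta(a,b) for a,b>1 is (a−1)/(a+b−2) = 31.2/50.5 = 0.6178.

0.6178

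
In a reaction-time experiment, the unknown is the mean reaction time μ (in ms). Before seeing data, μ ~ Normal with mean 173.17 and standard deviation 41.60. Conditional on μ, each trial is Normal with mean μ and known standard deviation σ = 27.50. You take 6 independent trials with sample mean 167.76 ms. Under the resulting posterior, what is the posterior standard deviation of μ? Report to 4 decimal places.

10.8390

For Normal data with known variance σ², a Normal(μ₀, σ₀²) prior on μ is conjugate. Posterior precision = 1/σ₀² + n/σ²; posterior mean is the precision-weighted average of μ₀ and x̄.
σ₀² = 41.60² = 1730.56, σ² = 27.50² = 756.25; σ² + n·σ₀² = 756.25 + 6·1730.56 = 11139.61.
Posterior precision = 1/σ₀² + n/σ² = 1/1730.56 + 6/756.25 = (σ² + n·σ₀²)/(σ₀²σ²) = 11139.61/(1730.56·756.25); posterior variance σₙ² = σ₀²σ²/(σ² + n·σ₀²) = 1730.56·756.25/11139.61 = 117.484903.
Posterior SD = √σₙ² = √(1730.56·756.25/11139.61) = 10.8390.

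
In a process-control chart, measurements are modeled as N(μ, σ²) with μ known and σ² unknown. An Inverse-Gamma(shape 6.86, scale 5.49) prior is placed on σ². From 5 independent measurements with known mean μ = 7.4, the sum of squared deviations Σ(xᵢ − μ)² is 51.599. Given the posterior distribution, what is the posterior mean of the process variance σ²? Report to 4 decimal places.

3.7428

With known mean μ and an Inverse-Gamma(α, β) prior on σ², the Normal likelihood is conjugate: posterior is Inv-Gamma(α + n/2, β + Σ(xᵢ−μ)²/2).
Posterior: Inv-Gamma(6.86 + 5/2, 5.49 + 51.599/2) = Inv-Gamma(9.36, 31.2895).
E[σ²|data] = β/(α−1) = 31.2895/8.36 = 3.7428.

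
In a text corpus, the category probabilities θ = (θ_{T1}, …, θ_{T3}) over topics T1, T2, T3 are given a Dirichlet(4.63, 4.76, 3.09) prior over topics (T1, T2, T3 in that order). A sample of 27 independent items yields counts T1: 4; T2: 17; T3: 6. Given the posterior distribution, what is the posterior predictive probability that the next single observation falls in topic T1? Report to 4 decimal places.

The Dirichlet prior is conjugate to the Multinomial likelihood: each posterior αⱼ = prior αⱼ + observed count nⱼ.
Posterior concentration: (8.63, 21.76, 9.09), total = 39.48.
P(next = T1 | data) = α_{T1}/Σα = 0.2186.

0.2186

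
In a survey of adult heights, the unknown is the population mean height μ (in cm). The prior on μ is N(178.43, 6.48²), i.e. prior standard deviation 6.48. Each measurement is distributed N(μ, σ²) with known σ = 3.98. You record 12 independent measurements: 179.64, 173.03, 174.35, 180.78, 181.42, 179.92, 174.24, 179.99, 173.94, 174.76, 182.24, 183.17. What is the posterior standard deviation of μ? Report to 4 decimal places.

1.1313

For Normal data with known variance σ², a Normal(μ₀, σ₀²) prior on μ is conjugate. Posterior precision = 1/σ₀² + n/σ²; posterior mean is the precision-weighted average of μ₀ and x̄.
σ₀² = 6.48² = 41.9904, σ² = 3.98² = 15.8404; σ² + n·σ₀² = 15.8404 + 12·41.9904 = 519.7252.
Posterior precision = 1/σ₀² + n/σ² = 1/41.9904 + 12/15.8404 = (σ² + n·σ₀²)/(σ₀²σ²) = 519.7252/(41.9904·15.8404); posterior variance σₙ² = σ₀²σ²/(σ² + n·σ₀²) = 41.9904·15.8404/519.7252 = 1.279801.
Posterior SD = √σₙ² = √(41.9904·15.8404/519.7252) = 1.1313.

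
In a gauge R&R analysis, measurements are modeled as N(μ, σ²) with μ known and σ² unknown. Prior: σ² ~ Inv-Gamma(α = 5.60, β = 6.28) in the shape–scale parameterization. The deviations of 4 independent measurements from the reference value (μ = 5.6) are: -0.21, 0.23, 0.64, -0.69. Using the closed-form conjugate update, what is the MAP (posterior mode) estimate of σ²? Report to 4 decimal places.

0.7874

With known mean μ and an Inverse-Gamma(α, β) prior on σ², the Normal likelihood is conjugate: posterior is Inv-Gamma(α + n/2, β + Σ(xᵢ−μ)²/2).
Σ(xᵢ−μ)² = (-0.21)² + (0.23)² + (0.64)² + (-0.69)² = 0.9827.
Posterior: Inv-Gamma(5.60 + 4/2, 6.28 + 0.9827/2) = Inv-Gamma(7.60, 6.77135).
Mode = β/(α+1) = 6.77135/8.60 = 0.7874.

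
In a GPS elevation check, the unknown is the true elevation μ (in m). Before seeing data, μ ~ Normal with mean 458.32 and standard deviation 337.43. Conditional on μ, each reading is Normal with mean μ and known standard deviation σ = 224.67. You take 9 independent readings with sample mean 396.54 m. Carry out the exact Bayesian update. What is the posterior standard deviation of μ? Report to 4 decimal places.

For Normal data with known variance σ², a Normal(μ₀, σ₀²) prior on μ is conjugate. Posterior precision = 1/σ₀² + n/σ²; posterior mean is the precision-weighted average of μ₀ and x̄.
σ₀² = 337.43² = 113859.0049, σ² = 224.67² = 50476.6089; σ² + n·σ₀² = 50476.6089 + 9·113859.0049 = 1075207.653.
Posterior precision = 1/σ₀² + n/σ² = 1/113859.0049 + 9/50476.6089 = (σ² + n·σ₀²)/(σ₀²σ²) = 1075207.653/(113859.0049·50476.6089); posterior variance σₙ² = σ₀²σ²/(σ² + n·σ₀²) = 113859.0049·50476.6089/1075207.653 = 5345.215358.
Posterior SD = √σₙ² = √(113859.0049·50476.6089/1075207.653) = 73.1110.

73.1110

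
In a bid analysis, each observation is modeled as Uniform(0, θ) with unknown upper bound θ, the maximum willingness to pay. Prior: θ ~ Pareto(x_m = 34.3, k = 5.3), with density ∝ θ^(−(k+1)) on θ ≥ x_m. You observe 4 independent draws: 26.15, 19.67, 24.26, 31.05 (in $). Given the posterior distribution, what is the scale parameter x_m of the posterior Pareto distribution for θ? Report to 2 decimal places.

34.30

A Pareto(scale x_m, shape k) prior on the upper bound θ of Uniform(0, θ) is conjugate: posterior is Pareto(max(x_m, max xᵢ), k + n).
Sample maximum = 31.05; prior scale x_m = 34.3 → posterior scale = max = 34.30.
Posterior shape = 5.3 + 4 = 9.3.
Posterior scale x_m = 34.30.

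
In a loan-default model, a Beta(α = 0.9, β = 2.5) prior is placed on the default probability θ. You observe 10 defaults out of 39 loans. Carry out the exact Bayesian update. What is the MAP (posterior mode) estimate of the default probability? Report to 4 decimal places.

0.2450

The Beta prior is conjugate to a Binomial/Bernoulli likelihood; the update adds successes to α and failures to β.
Posterior: Beta(α+k, β+n−k) = Beta(0.9+10, 2.5+29) = Beta(10.9, 31.5).
Mode of Beta(a,b) for a,b>1 is (a−1)/(a+b−2) = 9.9/40.4 = 0.2450.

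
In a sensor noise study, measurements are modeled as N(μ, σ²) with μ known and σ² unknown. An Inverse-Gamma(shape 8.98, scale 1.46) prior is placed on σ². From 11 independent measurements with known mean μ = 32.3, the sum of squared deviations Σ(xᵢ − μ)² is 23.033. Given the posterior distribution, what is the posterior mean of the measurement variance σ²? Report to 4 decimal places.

0.9626

With known mean μ and an Inverse-Gamma(α, β) prior on σ², the Normal likelihood is conjugate: posterior is Inv-Gamma(α + n/2, β + Σ(xᵢ−μ)²/2).
Posterior: Inv-Gamma(8.98 + 11/2, 1.46 + 23.033/2) = Inv-Gamma(14.48, 12.9765).
E[σ²|data] = β/(α−1) = 12.9765/13.48 = 0.9626.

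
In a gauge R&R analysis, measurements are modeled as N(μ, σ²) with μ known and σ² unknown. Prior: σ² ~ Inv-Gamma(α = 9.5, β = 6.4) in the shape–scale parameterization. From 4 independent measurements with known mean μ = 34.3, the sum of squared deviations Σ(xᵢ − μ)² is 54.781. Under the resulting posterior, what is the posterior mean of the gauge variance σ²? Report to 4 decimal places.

With known mean μ and an Inverse-Gamma(α, β) prior on σ², the Normal likelihood is conjugate: posterior is Inv-Gamma(α + n/2, β + Σ(xᵢ−μ)²/2).
Posterior: Inv-Gamma(9.5 + 4/2, 6.4 + 54.781/2) = Inv-Gamma(11.50, 33.7905).
E[σ²|data] = β/(α−1) = 33.7905/10.50 = 3.2181.

3.2181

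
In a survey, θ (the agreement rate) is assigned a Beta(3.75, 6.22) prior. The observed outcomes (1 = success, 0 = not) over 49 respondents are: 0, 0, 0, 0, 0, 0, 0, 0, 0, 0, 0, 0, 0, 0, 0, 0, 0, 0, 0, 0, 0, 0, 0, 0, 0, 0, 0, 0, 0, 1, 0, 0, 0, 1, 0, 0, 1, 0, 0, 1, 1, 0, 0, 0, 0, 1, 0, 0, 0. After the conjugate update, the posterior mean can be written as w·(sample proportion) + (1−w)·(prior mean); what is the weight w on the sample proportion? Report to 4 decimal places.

0.8309

The Beta prior is conjugate to a Binomial/Bernoulli likelihood; the update adds successes to α and failures to β.
Posterior mean = (α₀+k)/(α₀+β₀+n) = [n/(α₀+β₀+n)]·(k/n) + [(α₀+β₀)/(α₀+β₀+n)]·α₀/(α₀+β₀), so only n and the prior enter the weight.
The weight on the data is w = n/(α₀+β₀+n) = 49/(3.75+6.22+49) = 49/58.97 = 0.8309.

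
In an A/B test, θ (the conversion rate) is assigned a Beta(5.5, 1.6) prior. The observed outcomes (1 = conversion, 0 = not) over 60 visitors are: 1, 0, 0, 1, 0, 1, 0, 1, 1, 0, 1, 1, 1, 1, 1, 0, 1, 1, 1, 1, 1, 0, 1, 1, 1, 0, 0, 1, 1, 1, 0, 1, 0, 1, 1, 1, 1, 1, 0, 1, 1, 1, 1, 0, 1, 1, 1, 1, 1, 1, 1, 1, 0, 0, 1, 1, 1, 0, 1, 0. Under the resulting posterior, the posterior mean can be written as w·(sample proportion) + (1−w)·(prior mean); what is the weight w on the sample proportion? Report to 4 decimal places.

0.8942

The Beta prior is conjugate to a Binomial/Bernoulli likelihood; the update adds successes to α and failures to β.
Posterior mean = (α₀+k)/(α₀+β₀+n) = [n/(α₀+β₀+n)]·(k/n) + [(α₀+β₀)/(α₀+β₀+n)]·α₀/(α₀+β₀), so only n and the prior enter the weight.
The weight on the data is w = n/(α₀+β₀+n) = 60/(5.5+1.6+60) = 60/67.1 = 0.8942.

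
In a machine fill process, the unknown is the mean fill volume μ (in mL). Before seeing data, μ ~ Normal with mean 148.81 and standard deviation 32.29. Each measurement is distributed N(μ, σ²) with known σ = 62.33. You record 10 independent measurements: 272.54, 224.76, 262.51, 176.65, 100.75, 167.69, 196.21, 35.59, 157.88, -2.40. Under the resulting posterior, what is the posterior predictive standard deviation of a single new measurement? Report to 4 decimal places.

For Normal data with known variance σ², a Normal(μ₀, σ₀²) prior on μ is conjugate. Posterior precision = 1/σ₀² + n/σ²; posterior mean is the precision-weighted average of μ₀ and x̄.
σ₀² = 32.29² = 1042.6441, σ² = 62.33² = 3885.0289; σ² + n·σ₀² = 3885.0289 + 10·1042.6441 = 14311.4699.
Posterior precision = 1/σ₀² + n/σ² = 1/1042.6441 + 10/3885.0289 = (σ² + n·σ₀²)/(σ₀²σ²) = 14311.4699/(1042.6441·3885.0289); posterior variance σₙ² = σ₀²σ²/(σ² + n·σ₀²) = 1042.6441·3885.0289/14311.4699 = 283.038883.
Predictive variance for one new observation = σₙ² + σ² = 1042.6441·3885.0289/14311.4699 + 3885.0289 = σ²·(σ₀² + 14311.4699)/14311.4699 = 3885.0289·15354.114/14311.4699 = 4168.067783; SD = √(3885.0289·15354.114/14311.4699) = 64.5606.

64.5606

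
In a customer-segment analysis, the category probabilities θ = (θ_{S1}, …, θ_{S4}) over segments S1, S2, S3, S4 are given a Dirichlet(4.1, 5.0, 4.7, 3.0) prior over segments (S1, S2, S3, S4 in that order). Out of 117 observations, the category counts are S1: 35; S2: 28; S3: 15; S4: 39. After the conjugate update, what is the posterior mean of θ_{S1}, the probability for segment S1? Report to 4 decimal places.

The Dirichlet prior is conjugate to the Multinomial likelihood: each posterior αⱼ = prior αⱼ + observed count nⱼ.
Posterior concentration: (39.1, 33.0, 19.7, 42.0), total = 133.8.
E[θ_{S1}|data] = α_{S1}/Σα = 39.1/133.8 = 0.2922.

0.2922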